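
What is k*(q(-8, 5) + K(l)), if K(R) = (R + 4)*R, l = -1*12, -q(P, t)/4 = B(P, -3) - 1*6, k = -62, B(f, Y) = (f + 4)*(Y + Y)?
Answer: -1488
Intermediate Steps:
B(f, Y) = 2*Y*(4 + f) (B(f, Y) = (4 + f)*(2*Y) = 2*Y*(4 + f))
q(P, t) = 120 + 24*P (q(P, t) = -4*(2*(-3)*(4 + P) - 1*6) = -4*((-24 - 6*P) - 6) = -4*(-30 - 6*P) = 120 + 24*P)
l = -12
K(R) = R*(4 + R) (K(R) = (4 + R)*R = R*(4 + R))
k*(q(-8, 5) + K(l)) = -62*((120 + 24*(-8)) - 12*(4 - 12)) = -62*((120 - 192) - 12*(-8)) = -62*(-72 + 96) = -62*24 = -1488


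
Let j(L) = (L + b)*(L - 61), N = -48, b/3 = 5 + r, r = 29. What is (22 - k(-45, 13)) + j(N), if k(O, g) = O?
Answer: -5819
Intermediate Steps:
b = 102 (b = 3*(5 + 29) = 3*34 = 102)
j(L) = (-61 + L)*(102 + L) (j(L) = (L + 102)*(L - 61) = (102 + L)*(-61 + L) = (-61 + L)*(102 + L))
(22 - k(-45, 13)) + j(N) = (22 - 1*(-45)) + (-6222 + (-48)**2 + 41*(-48)) = (22 + 45) + (-6222 + 2304 - 1968) = 67 - 5886 = -5819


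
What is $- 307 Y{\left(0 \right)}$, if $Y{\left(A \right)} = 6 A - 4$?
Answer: $1228$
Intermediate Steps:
$Y{\left(A \right)} = -4 + 6 A$
$- 307 Y{\left(0 \right)} = - 307 \left(-4 + 6 \cdot 0\right) = - 307 \left(-4 + 0\right) = \left(-307\right) \left(-4\right) = 1228$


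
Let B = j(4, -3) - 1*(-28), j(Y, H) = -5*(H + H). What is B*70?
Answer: 4060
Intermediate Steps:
j(Y, H) = -10*H
B = 58 (B = -10*(-3) - 1*(-28) = 30 + 28 = 58)
B*70 = 58*70 = 4060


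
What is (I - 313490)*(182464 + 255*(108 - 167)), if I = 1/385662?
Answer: -20241154717871801/385662 ≈ -5.2484e+10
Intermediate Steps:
I = 1/385662 ≈ 2.5929e-6
(I - 313490)*(182464 + 255*(108 - 167)) = (1/385662 - 313490)*(182464 + 255*(108 - 167)) = -120901180379*(182464 + 255*(-59))/385662 = -120901180379*(182464 - 15045)/385662 = -120901180379/385662*167419 = -20241154717871801/385662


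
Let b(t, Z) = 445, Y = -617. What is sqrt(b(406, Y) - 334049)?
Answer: 2*I*sqrt(83401) ≈ 577.58*I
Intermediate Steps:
sqrt(b(406, Y) - 334049) = sqrt(445 - 334049) = sqrt(-333604) = 2*I*sqrt(83401)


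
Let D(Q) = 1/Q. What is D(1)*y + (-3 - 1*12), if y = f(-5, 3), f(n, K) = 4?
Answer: -11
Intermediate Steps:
y = 4
D(1)*y + (-3 - 1*12) = 4/1 + (-3 - 1*12) = 1*4 + (-3 - 12) = 4 - 15 = -11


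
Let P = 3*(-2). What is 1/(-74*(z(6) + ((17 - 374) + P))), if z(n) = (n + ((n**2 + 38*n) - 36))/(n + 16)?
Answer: 11/286824 ≈ 3.8351e-5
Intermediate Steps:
P = -6
z(n) = (-36 + n**2 + 39*n)/(16 + n) (z(n) = (n + (-36 + n**2 + 38*n))/(16 + n) = (-36 + n**2 + 39*n)/(16 + n))
1/(-74*(z(6) + ((17 - 374) + P))) = 1/(-74*((-36 + 6**2 + 39*6)/(16 + 6) + ((17 - 374) - 6))) = 1/(-74*((-36 + 36 + 234)/22 + (-357 - 6))) = 1/(-74*((1/22)*234 - 363)) = 1/(-74*(117/11 - 363)) = 1/(-74*(-3876/11)) = 1/(286824/11) = 11/286824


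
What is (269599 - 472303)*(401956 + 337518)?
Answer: -149894337696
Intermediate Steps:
(269599 - 472303)*(401956 + 337518) = -202704*739474 = -149894337696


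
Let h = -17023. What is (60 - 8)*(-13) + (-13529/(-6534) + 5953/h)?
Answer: -74998911367/111228282 ≈ -674.28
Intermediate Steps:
(60 - 8)*(-13) + (-13529/(-6534) + 5953/h) = (60 - 8)*(-13) + (-13529/(-6534) + 5953/(-17023)) = 52*(-13) + (-13529*(-1/6534) + 5953*(-1/17023)) = -676 + (13529/6534 - 5953/17023) = -676 + 191407265/111228282 = -74998911367/111228282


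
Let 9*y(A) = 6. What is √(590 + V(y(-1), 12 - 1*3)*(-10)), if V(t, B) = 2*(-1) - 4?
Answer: 5*√26 ≈ 25.495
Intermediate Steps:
y(A) = ⅔ (y(A) = (⅑)*6 = ⅔)
V(t, B) = -6 (V(t, B) = -2 - 4 = -6)
√(590 + V(y(-1), 12 - 1*3)*(-10)) = √(590 - 6*(-10)) = √(590 + 60) = √650 = 5*√26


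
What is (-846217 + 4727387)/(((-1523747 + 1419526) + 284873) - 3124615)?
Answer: -3881170/2943963 ≈ -1.3183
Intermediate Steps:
(-846217 + 4727387)/(((-1523747 + 1419526) + 284873) - 3124615) = 3881170/((-104221 + 284873) - 3124615) = 3881170/(180652 - 3124615) = 3881170/(-2943963) = 3881170*(-1/2943963) = -3881170/2943963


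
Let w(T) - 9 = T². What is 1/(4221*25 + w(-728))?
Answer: 1/635518 ≈ 1.5735e-6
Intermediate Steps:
w(T) = 9 + T²
1/(4221*25 + w(-728)) = 1/(4221*25 + (9 + (-728)²)) = 1/(105525 + (9 + 529984)) = 1/(105525 + 529993) = 1/635518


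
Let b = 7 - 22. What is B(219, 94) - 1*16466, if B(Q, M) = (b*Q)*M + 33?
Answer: -325223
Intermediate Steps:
b = -15
B(Q, M) = 33 - 15*M*Q (B(Q, M) = (-15*Q)*M + 33 = -15*M*Q + 33 = 33 - 15*M*Q)
B(219, 94) - 1*16466 = (33 - 15*94*219) - 1*16466 = (33 - 308790) - 16466 = -308757 - 16466 = -325223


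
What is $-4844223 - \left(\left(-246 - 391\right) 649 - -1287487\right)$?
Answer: $-5718297$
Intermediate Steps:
$-4844223 - \left(\left(-246 - 391\right) 649 - -1287487\right) = -4844223 - \left(\left(-637\right) 649 + 1287487\right) = -4844223 - \left(-413413 + 1287487\right) = -4844223 - 874074 = -5718297$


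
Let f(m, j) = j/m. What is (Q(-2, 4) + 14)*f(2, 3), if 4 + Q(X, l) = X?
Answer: 12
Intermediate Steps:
Q(X, l) = -4 + X
(Q(-2, 4) + 14)*f(2, 3) = ((-4 - 2) + 14)*(3/2) = (-6 + 14)*(3*(1/2)) = 8*(3/2) = 12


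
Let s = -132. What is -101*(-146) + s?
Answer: 14614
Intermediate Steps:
-101*(-146) + s = -101*(-146) - 132 = 14746 - 132 = 14614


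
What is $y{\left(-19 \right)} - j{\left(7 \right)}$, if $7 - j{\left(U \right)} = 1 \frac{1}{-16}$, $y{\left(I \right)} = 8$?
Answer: $\frac{15}{16} \approx 0.9375$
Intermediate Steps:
$j{\left(U \right)} = \frac{113}{16}$ ($j{\left(U \right)} = 7 - 1 \frac{1}{-16} = 7 - 1 \left(- \frac{1}{16}\right) = 7 - - \frac{1}{16} = 7 + \frac{1}{16} = \frac{113}{16}$)
$y{\left(-19 \right)} - j{\left(7 \right)} = 8 - \frac{113}{16} = \frac{15}{16}$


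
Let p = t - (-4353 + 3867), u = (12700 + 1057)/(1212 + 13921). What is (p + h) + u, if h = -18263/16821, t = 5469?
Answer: 216544763119/36364599 ≈ 5954.8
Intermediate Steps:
u = 13757/15133 ≈ 0.90907
h = -2609/2403 (h = -18263*1/16821 = -2609/2403 ≈ -1.0857)
p = 5955 (p = 5469 - (-4353 + 3867) = 5469 - 1*(-486) = 5469 + 486 = 5955)
(p + h) + u = (5955 - 2609/2403) + 13757/15133 = 14307256/2403 + 13757/15133 = 216544763119/36364599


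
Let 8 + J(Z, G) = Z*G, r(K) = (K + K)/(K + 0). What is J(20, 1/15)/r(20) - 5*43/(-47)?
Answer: 175/141 ≈ 1.2411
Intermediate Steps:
r(K) = 2 (r(K) = (2*K)/K = 2)
J(Z, G) = -8 + G*Z (J(Z, G) = -8 + Z*G = -8 + G*Z)
J(20, 1/15)/r(20) - 5*43/(-47) = (-8 + 20/15)/2 - 5*43/(-47) = (-8 + (1/15)*20)*(½) - 215*(-1/47) = (-8 + 4/3)*(½) + 215/47 = -20/3*½ + 215/47 = -10/3 + 215/47 = 175/141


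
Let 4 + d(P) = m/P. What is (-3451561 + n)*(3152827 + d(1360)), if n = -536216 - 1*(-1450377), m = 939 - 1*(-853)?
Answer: -135999599201160/17 ≈ -8.0000e+12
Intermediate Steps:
m = 1792 (m = 939 + 853 = 1792)
d(P) = -4 + 1792/P
n = 914161 (n = -536216 + 1450377 = 914161)
(-3451561 + n)*(3152827 + d(1360)) = (-3451561 + 914161)*(3152827 + (-4 + 1792/1360)) = -2537400*(3152827 + (-4 + 1792*(1/1360))) = -2537400*(3152827 + (-4 + 112/85)) = -2537400*(3152827 - 228/85) = -2537400*267990067/85 = -135999599201160/17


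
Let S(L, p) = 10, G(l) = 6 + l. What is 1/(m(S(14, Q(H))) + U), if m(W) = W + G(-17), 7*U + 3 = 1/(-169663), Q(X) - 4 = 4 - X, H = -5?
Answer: -1187641/1696631 ≈ -0.70000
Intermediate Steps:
Q(X) = 8 - X (Q(X) = 4 + (4 - X) = 8 - X)
U = -508990/1187641 (U = -3/7 + (⅐)/(-169663) = -3/7 + (⅐)*(-1/169663) = -3/7 - 1/1187641 = -508990/1187641 ≈ -0.42857)
m(W) = -11 + W (m(W) = W + (6 - 17) = W - 11 = -11 + W)
1/(m(S(14, Q(H))) + U) = 1/((-11 + 10) - 508990/1187641) = 1/(-1 - 508990/1187641) = 1/(-1696631/1187641) = -1187641/1696631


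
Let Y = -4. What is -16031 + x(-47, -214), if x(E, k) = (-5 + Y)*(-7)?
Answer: -15968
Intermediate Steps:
x(E, k) = 63 (x(E, k) = (-5 - 4)*(-7) = -9*(-7) = 63)
-16031 + x(-47, -214) = -16031 + 63 = -15968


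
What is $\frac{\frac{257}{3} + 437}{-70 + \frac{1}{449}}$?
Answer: $- \frac{704032}{94287} \approx -7.4669$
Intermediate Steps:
$\frac{\frac{257}{3} + 437}{-70 + \frac{1}{449}} = \frac{257 \cdot \frac{1}{3} + 437}{-70 + \frac{1}{449}} = \frac{\frac{257}{3} + 437}{- \frac{31429}{449}} = \frac{1568}{3} \left(- \frac{449}{31429}\right) = - \frac{704032}{94287}$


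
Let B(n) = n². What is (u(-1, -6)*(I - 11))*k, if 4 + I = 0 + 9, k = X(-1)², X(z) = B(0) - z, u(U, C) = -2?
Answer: 12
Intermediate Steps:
X(z) = -z (X(z) = 0² - z = 0 - z = -z)
k = 1 (k = (-1*(-1))² = 1² = 1)
I = 5 (I = -4 + (0 + 9) = -4 + 9 = 5)
(u(-1, -6)*(I - 11))*k = -2*(5 - 11)*1 = -2*(-6)*1 = 12*1 = 12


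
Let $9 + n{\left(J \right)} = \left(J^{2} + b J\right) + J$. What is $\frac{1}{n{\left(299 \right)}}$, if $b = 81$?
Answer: $\frac{1}{113910} \approx 8.7789 \cdot 10^{-6}$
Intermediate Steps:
$n{\left(J \right)} = -9 + J^{2} + 82 J$ ($n{\left(J \right)} = -9 + \left(\left(J^{2} + 81 J\right) + J\right) = -9 + \left(J^{2} + 82 J\right) = -9 + J^{2} + 82 J$)
$\frac{1}{n{\left(299 \right)}} = \frac{1}{-9 + 299^{2} + 82 \cdot 299} = \frac{1}{-9 + 89401 + 24518} = \frac{1}{113910}$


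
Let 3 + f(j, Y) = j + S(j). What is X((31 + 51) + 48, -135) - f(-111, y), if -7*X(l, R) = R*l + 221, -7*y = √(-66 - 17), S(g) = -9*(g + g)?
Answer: 4141/7 ≈ 591.57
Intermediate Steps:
S(g) = -18*g
y = -I*√83/7 (y = -√(-66 - 17)/7 = -I*√83/7 ≈ -1.3015*I)
f(j, Y) = -3 - 17*j (f(j, Y) = -3 + (j - 18*j) = -3 - 17*j)
X(l, R) = -221/7 - R*l/7 (X(l, R) = -(R*l + 221)/7 = -(221 + R*l)/7 = -221/7 - R*l/7)
X((31 + 51) + 48, -135) - f(-111, y) = (-221/7 - ⅐*(-135)*((31 + 51) + 48)) - (-3 - 17*(-111)) = (-221/7 - ⅐*(-135)*(82 + 48)) - (-3 + 1887) = (-221/7 - ⅐*(-135)*130) - 1*1884 = (-221/7 + 17550/7) - 1884 = 17329/7 - 1884 = 4141/7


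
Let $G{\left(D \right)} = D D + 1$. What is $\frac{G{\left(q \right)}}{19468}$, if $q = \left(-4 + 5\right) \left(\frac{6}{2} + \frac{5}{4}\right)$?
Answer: $\frac{305}{311488} \approx 0.00097917$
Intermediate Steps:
$q = \frac{17}{4}$ ($q = 1 \left(6 \cdot \frac{1}{2} + 5 \cdot \frac{1}{4}\right) = 1 \left(3 + \frac{5}{4}\right) = 1 \cdot \frac{17}{4} = \frac{17}{4} \approx 4.25$)
$G{\left(D \right)} = 1 + D^{2}$ ($G{\left(D \right)} = D^{2} + 1 = 1 + D^{2}$)
$\frac{G{\left(q \right)}}{19468} = \frac{1 + \left(\frac{17}{4}\right)^{2}}{19468} = \left(1 + \frac{289}{16}\right) \frac{1}{19468} = \frac{305}{16} \cdot \frac{1}{19468} = \frac{305}{311488}$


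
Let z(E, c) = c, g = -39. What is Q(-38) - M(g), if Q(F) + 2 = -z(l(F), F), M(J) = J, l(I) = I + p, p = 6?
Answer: 75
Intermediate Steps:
l(I) = 6 + I (l(I) = I + 6 = 6 + I)
Q(F) = -2 - F
Q(-38) - M(g) = (-2 - 1*(-38)) - 1*(-39) = (-2 + 38) + 39 = 36 + 39 = 75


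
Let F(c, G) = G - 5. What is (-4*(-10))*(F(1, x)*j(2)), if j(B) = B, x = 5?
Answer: 0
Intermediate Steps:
F(c, G) = -5 + G
(-4*(-10))*(F(1, x)*j(2)) = (-4*(-10))*((-5 + 5)*2) = 40*(0*2) = 40*0 = 0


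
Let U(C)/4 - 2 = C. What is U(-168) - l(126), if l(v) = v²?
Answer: -16540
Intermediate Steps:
U(C) = 8 + 4*C
U(-168) - l(126) = (8 + 4*(-168)) - 1*126² = (8 - 672) - 1*15876 = -664 - 15876 = -16540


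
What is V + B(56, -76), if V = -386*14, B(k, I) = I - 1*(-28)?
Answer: -5452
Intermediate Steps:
B(k, I) = 28 + I (B(k, I) = I + 28 = 28 + I)
V = -5404
V + B(56, -76) = -5404 + (28 - 76) = -5404 - 48 = -5452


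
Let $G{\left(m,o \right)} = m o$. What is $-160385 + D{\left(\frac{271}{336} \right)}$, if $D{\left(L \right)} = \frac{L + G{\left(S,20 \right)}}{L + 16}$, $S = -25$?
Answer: $- \frac{905861824}{5647} \approx -1.6041 \cdot 10^{5}$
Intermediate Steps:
$D{\left(L \right)} = \frac{-500 + L}{16 + L}$ ($D{\left(L \right)} = \frac{L - 500}{L + 16} = \frac{L - 500}{16 + L} = \frac{-500 + L}{16 + L}$)
$-160385 + D{\left(\frac{271}{336} \right)} = -160385 + \frac{-500 + \frac{271}{336}}{16 + \frac{271}{336}} = -160385 + \frac{1}{\frac{5647}{336}} \left(- \frac{167729}{336}\right) = -160385 + \frac{336}{5647} \left(- \frac{167729}{336}\right) = -160385 - \frac{167729}{5647} = - \frac{905861824}{5647}$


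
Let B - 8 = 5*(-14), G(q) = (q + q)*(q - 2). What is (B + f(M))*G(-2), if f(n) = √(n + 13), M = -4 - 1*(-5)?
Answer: -992 + 16*√14 ≈ -932.13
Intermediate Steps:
G(q) = 2*q*(-2 + q) (G(q) = (2*q)*(-2 + q) = 2*q*(-2 + q))
B = -62 (B = 8 + 5*(-14) = 8 - 70 = -62)
M = 1 (M = -4 + 5 = 1)
f(n) = √(13 + n)
(B + f(M))*G(-2) = (-62 + √(13 + 1))*(2*(-2)*(-2 - 2)) = (-62 + √14)*(2*(-2)*(-4)) = (-62 + √14)*16 = -992 + 16*√14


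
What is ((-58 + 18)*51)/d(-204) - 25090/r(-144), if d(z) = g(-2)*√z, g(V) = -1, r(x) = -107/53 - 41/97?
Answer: 64493845/6276 - 20*I*√51 ≈ 10276.0 - 142.83*I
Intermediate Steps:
r(x) = -12552/5141 (r(x) = -107*1/53 - 41*1/97 = -107/53 - 41/97 = -12552/5141)
d(z) = -√z
((-58 + 18)*51)/d(-204) - 25090/r(-144) = ((-58 + 18)*51)/((-√(-204))) - 25090/(-12552/5141) = (-40*51)/((-2*I*√51)) - 25090*(-5141/12552) = -2040*I*√51/102 + 64493845/6276 = -20*I*√51 + 64493845/6276 = 64493845/6276 - 20*I*√51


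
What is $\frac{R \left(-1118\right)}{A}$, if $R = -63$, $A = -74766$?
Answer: $- \frac{11739}{12461} \approx -0.94206$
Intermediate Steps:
$\frac{R \left(-1118\right)}{A} = \frac{\left(-63\right) \left(-1118\right)}{-74766} = 70434 \left(- \frac{1}{74766}\right) = - \frac{11739}{12461}$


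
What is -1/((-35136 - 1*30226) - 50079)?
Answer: 1/115441 ≈ 8.6624e-6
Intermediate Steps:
-1/((-35136 - 1*30226) - 50079) = -1/((-35136 - 30226) - 50079) = -1/(-65362 - 50079) = -1/(-115441) = -1*(-1/115441) = 1/115441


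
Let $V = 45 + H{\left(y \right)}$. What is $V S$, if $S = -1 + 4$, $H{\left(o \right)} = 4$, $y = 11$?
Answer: $147$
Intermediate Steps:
$S = 3$
$V = 49$ ($V = 45 + 4 = 49$)
$V S = 49 \cdot 3 = 147$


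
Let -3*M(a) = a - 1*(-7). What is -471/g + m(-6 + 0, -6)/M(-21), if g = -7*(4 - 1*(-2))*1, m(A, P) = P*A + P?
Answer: 247/14 ≈ 17.643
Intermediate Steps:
M(a) = -7/3 - a/3 (M(a) = -(a - 1*(-7))/3 = -(a + 7)/3 = -(7 + a)/3 = -7/3 - a/3)
m(A, P) = P + A*P (m(A, P) = A*P + P = P + A*P)
g = -42 (g = -7*(4 + 2)*1 = -7*6*1 = -42*1 = -42)
-471/g + m(-6 + 0, -6)/M(-21) = -471/(-42) + (-6*(1 + (-6 + 0)))/(-7/3 - 1/3*(-21)) = -471*(-1/42) + (-6*(1 - 6))/(-7/3 + 7) = 157/14 + (-6*(-5))/(14/3) = 157/14 + 30*(3/14) = 157/14 + 45/7 = 247/14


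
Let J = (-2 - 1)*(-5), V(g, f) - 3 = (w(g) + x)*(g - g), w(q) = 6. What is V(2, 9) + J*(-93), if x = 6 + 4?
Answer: -1392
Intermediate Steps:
x = 10
V(g, f) = 3 (V(g, f) = 3 + (6 + 10)*(g - g) = 3 + 16*0 = 3 + 0 = 3)
J = 15 (J = -3*(-5) = 15)
V(2, 9) + J*(-93) = 3 + 15*(-93) = 3 - 1395 = -1392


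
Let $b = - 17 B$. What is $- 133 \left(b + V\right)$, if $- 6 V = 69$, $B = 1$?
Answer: $\frac{7581}{2} \approx 3790.5$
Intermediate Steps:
$b = -17$ ($b = \left(-17\right) 1 = -17$)
$V = - \frac{23}{2}$ ($V = \left(- \frac{1}{6}\right) 69 = - \frac{23}{2} \approx -11.5$)
$- 133 \left(b + V\right) = - 133 \left(-17 - \frac{23}{2}\right) = \left(-133\right) \left(- \frac{57}{2}\right) = \frac{7581}{2}$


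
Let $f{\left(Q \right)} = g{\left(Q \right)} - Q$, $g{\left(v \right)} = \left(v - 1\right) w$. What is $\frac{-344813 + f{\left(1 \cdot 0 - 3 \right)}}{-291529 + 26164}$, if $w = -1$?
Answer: $\frac{344806}{265365} \approx 1.2994$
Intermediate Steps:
$g{\left(v \right)} = 1 - v$ ($g{\left(v \right)} = \left(v - 1\right) \left(-1\right) = \left(-1 + v\right) \left(-1\right) = 1 - v$)
$f{\left(Q \right)} = 1 - 2 Q$ ($f{\left(Q \right)} = \left(1 - Q\right) - Q = 1 - 2 Q$)
$\frac{-344813 + f{\left(1 \cdot 0 - 3 \right)}}{-291529 + 26164} = \frac{-344813 - \left(-1 + 2 \left(1 \cdot 0 - 3\right)\right)}{-291529 + 26164} = \frac{-344813 - \left(-1 + 2 \left(0 - 3\right)\right)}{-265365} = \left(-344813 + \left(1 - -6\right)\right) \left(- \frac{1}{265365}\right) = \left(-344813 + \left(1 + 6\right)\right) \left(- \frac{1}{265365}\right) = \left(-344813 + 7\right) \left(- \frac{1}{265365}\right) = \left(-344806\right) \left(- \frac{1}{265365}\right) = \frac{344806}{265365}$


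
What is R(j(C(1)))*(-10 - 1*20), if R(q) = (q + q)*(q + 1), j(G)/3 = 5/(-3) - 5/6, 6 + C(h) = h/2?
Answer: -2925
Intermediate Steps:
C(h) = -6 + h/2
j(G) = -15/2 (j(G) = 3*(5/(-3) - 5/6) = 3*(5*(-⅓) - 5*⅙) = 3*(-5/3 - ⅚) = 3*(-5/2) = -15/2)
R(q) = 2*q*(1 + q) (R(q) = (2*q)*(1 + q) = 2*q*(1 + q))
R(j(C(1)))*(-10 - 1*20) = (2*(-15/2)*(1 - 15/2))*(-10 - 1*20) = (2*(-15/2)*(-13/2))*(-10 - 20) = (195/2)*(-30) = -2925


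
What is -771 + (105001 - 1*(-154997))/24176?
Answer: -9189849/12088 ≈ -760.25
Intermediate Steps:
-771 + (105001 - 1*(-154997))/24176 = -771 + (105001 + 154997)*(1/24176) = -771 + 259998*(1/24176) = -771 + 129999/12088 = -9189849/12088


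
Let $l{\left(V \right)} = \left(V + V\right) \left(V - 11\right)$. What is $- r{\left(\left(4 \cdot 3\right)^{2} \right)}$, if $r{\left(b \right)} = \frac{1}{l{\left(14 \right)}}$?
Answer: $- \frac{1}{84} \approx -0.011905$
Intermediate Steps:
$l{\left(V \right)} = 2 V \left(-11 + V\right)$
$r{\left(b \right)} = \frac{1}{84}$ ($r{\left(b \right)} = \frac{1}{2 \cdot 14 \left(-11 + 14\right)} = \frac{1}{2 \cdot 14 \cdot 3} = \frac{1}{84}$)
$- r{\left(\left(4 \cdot 3\right)^{2} \right)} = \left(-1\right) \frac{1}{84} = - \frac{1}{84}$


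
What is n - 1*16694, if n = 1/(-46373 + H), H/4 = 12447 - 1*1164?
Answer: -20717255/1241 ≈ -16694.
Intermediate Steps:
H = 45132 (H = 4*(12447 - 1*1164) = 4*(12447 - 1164) = 4*11283 = 45132)
n = -1/1241 (n = 1/(-46373 + 45132) = 1/(-1241) = -1/1241 ≈ -0.00080580)
n - 1*16694 = -1/1241 - 1*16694 = -1/1241 - 16694 = -20717255/1241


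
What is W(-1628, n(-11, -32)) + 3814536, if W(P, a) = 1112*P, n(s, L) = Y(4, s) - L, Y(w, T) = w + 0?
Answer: 2004200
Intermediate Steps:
Y(w, T) = w
n(s, L) = 4 - L
W(-1628, n(-11, -32)) + 3814536 = 1112*(-1628) + 3814536 = -1810336 + 3814536 = 2004200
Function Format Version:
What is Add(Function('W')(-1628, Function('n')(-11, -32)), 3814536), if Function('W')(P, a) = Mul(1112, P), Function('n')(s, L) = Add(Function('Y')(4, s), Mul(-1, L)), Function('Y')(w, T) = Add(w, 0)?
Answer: 2004200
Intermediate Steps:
Function('Y')(w, T) = w
Function('n')(s, L) = Add(4, Mul(-1, L))
Add(Function('W')(-1628, Function('n')(-11, -32)), 3814536) = Add(Mul(1112, -1628), 3814536) = Add(-1810336, 3814536) = 2004200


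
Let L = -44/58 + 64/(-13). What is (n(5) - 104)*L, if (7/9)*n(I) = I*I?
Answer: 153918/377 ≈ 408.27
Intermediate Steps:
n(I) = 9*I²/7 (n(I) = 9*(I*I)/7 = 9*I²/7)
L = -2142/377 (L = -44*1/58 + 64*(-1/13) = -22/29 - 64/13 = -2142/377 ≈ -5.6817)
(n(5) - 104)*L = ((9/7)*5² - 104)*(-2142/377) = ((9/7)*25 - 104)*(-2142/377) = (225/7 - 104)*(-2142/377) = -503/7*(-2142/377) = 153918/377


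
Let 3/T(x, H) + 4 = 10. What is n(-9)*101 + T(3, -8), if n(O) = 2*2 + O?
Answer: -1009/2 ≈ -504.50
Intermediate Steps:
T(x, H) = ½ (T(x, H) = 3/(-4 + 10) = 3/6 = 3*(⅙) = ½)
n(O) = 4 + O
n(-9)*101 + T(3, -8) = (4 - 9)*101 + ½ = -5*101 + ½ = -505 + ½ = -1009/2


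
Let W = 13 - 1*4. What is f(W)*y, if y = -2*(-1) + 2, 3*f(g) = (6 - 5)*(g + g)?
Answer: 24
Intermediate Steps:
W = 9 (W = 13 - 4 = 9)
f(g) = 2*g/3 (f(g) = ((6 - 5)*(g + g))/3 = (1*(2*g))/3 = (2*g)/3 = 2*g/3)
y = 4 (y = 2 + 2 = 4)
f(W)*y = ((2/3)*9)*4 = 6*4 = 24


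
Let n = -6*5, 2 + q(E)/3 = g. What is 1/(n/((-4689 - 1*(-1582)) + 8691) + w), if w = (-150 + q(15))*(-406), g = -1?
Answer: 2792/180234753 ≈ 1.5491e-5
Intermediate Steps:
q(E) = -9 (q(E) = -6 + 3*(-1) = -6 - 3 = -9)
n = -30
w = 64554 (w = (-150 - 9)*(-406) = -159*(-406) = 64554)
1/(n/((-4689 - 1*(-1582)) + 8691) + w) = 1/(-30/((-4689 - 1*(-1582)) + 8691) + 64554) = 1/(-30/((-4689 + 1582) + 8691) + 64554) = 1/(-30/(-3107 + 8691) + 64554) = 1/(-30/5584 + 64554) = 1/(-30*1/5584 + 64554) = 1/(-15/2792 + 64554) = 1/(180234753/2792) = 2792/180234753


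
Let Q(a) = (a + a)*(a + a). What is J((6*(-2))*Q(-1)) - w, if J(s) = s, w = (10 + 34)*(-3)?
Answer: 84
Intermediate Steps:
Q(a) = 4*a² (Q(a) = (2*a)*(2*a) = 4*a²)
w = -132 (w = 44*(-3) = -132)
J((6*(-2))*Q(-1)) - w = (6*(-2))*(4*(-1)²) - 1*(-132) = -48 + 132 = 84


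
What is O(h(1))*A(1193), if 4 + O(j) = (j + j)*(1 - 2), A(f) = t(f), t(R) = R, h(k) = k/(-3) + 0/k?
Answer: -11930/3 ≈ -3976.7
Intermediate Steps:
h(k) = -k/3 (h(k) = k*(-1/3) + 0 = -k/3 + 0 = -k/3)
A(f) = f
O(j) = -4 - 2*j (O(j) = -4 + (j + j)*(1 - 2) = -4 + (2*j)*(-1) = -4 - 2*j)
O(h(1))*A(1193) = (-4 - (-2)/3)*1193 = (-4 - 2*(-1/3))*1193 = (-4 + 2/3)*1193 = -10/3*1193 = -11930/3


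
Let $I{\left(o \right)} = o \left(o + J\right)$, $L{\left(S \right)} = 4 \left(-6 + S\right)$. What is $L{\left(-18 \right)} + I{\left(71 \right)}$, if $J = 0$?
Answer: $4945$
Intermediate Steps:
$L{\left(S \right)} = -24 + 4 S$
$I{\left(o \right)} = o^{2}$ ($I{\left(o \right)} = o \left(o + 0\right) = o o = o^{2}$)
$L{\left(-18 \right)} + I{\left(71 \right)} = \left(-24 + 4 \left(-18\right)\right) + 71^{2} = \left(-24 - 72\right) + 5041 = -96 + 5041 = 4945$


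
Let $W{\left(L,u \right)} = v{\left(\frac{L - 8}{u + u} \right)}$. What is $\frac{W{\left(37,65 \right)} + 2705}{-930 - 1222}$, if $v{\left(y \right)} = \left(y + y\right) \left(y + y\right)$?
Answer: $- \frac{5714733}{4546100} \approx -1.2571$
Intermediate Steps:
$v{\left(y \right)} = 4 y^{2}$ ($v{\left(y \right)} = 2 y 2 y = 4 y^{2}$)
$W{\left(L,u \right)} = \frac{\left(-8 + L\right)^{2}}{u^{2}}$ ($W{\left(L,u \right)} = 4 \left(\frac{L - 8}{u + u}\right)^{2} = 4 \left(\frac{-8 + L}{2 u}\right)^{2} = 4 \frac{\left(-8 + L\right)^{2}}{4 u^{2}} = \frac{\left(-8 + L\right)^{2}}{u^{2}}$)
$\frac{W{\left(37,65 \right)} + 2705}{-930 - 1222} = \frac{\frac{\left(-8 + 37\right)^{2}}{4225} + 2705}{-930 - 1222} = \frac{\frac{29^{2}}{4225} + 2705}{-2152} = \left(\frac{1}{4225} \cdot 841 + 2705\right) \left(- \frac{1}{2152}\right) = \left(\frac{841}{4225} + 2705\right) \left(- \frac{1}{2152}\right) = \frac{11429466}{4225} \left(- \frac{1}{2152}\right) = - \frac{5714733}{4546100}$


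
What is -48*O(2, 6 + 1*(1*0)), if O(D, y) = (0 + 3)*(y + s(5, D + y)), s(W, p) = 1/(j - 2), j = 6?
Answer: -900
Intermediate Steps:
s(W, p) = ¼ (s(W, p) = 1/(6 - 2) = 1/4 = ¼)
O(D, y) = ¾ + 3*y (O(D, y) = (0 + 3)*(y + ¼) = 3*(¼ + y) = ¾ + 3*y)
-48*O(2, 6 + 1*(1*0)) = -48*(¾ + 3*(6 + 1*(1*0))) = -48*(¾ + 3*(6 + 1*0)) = -48*(¾ + 3*(6 + 0)) = -48*(¾ + 3*6) = -48*(¾ + 18) = -48*75/4 = -900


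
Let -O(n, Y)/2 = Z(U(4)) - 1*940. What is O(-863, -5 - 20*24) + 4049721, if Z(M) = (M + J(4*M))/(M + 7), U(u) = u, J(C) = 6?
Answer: 44567591/11 ≈ 4.0516e+6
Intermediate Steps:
Z(M) = (6 + M)/(7 + M) (Z(M) = (M + 6)/(M + 7) = (6 + M)/(7 + M))
O(n, Y) = 20660/11 (O(n, Y) = -2*((6 + 4)/(7 + 4) - 1*940) = -2*(10/11 - 940) = -2*(-10330/11) = 20660/11)
O(-863, -5 - 20*24) + 4049721 = 20660/11 + 4049721 = 44567591/11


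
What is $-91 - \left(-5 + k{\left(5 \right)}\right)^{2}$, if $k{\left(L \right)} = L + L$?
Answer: $-116$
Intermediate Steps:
$k{\left(L \right)} = 2 L$
$-91 - \left(-5 + k{\left(5 \right)}\right)^{2} = -91 - \left(-5 + 2 \cdot 5\right)^{2} = -91 - \left(-5 + 10\right)^{2} = -91 - 5^{2} = -91 - 25 = -116$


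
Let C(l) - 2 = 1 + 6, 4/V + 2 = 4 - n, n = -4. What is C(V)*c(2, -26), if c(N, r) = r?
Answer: -234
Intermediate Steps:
V = 2/3 (V = 4/(-2 + (4 - 1*(-4))) = 4/(-2 + (4 + 4)) = 4/(-2 + 8) = 4/6 = 4*(1/6) = 2/3 ≈ 0.66667)
C(l) = 9 (C(l) = 2 + (1 + 6) = 2 + 7 = 9)
C(V)*c(2, -26) = 9*(-26) = -234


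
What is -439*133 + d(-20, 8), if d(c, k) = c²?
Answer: -57987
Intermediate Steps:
-439*133 + d(-20, 8) = -439*133 + (-20)² = -58387 + 400 = -57987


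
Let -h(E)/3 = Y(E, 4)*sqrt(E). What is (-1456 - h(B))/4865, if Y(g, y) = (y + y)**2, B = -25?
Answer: -208/695 + 192*I/973 ≈ -0.29928 + 0.19733*I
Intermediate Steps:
Y(g, y) = 4*y**2 (Y(g, y) = (2*y)**2 = 4*y**2)
h(E) = -192*sqrt(E) (h(E) = -3*4*4**2*sqrt(E) = -3*4*16*sqrt(E) = -192*sqrt(E))
(-1456 - h(B))/4865 = (-1456 - (-192)*sqrt(-25))/4865 = (-1456 - (-192)*5*I)*(1/4865) = (-1456 - (-960)*I)*(1/4865) = (-1456 + 960*I)*(1/4865) = -208/695 + 192*I/973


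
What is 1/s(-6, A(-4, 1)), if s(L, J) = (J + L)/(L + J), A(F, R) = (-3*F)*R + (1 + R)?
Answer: 1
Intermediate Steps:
A(F, R) = 1 + R - 3*F*R (A(F, R) = -3*F*R + (1 + R) = 1 + R - 3*F*R)
s(L, J) = 1 (s(L, J) = (J + L)/(J + L) = 1)
1/s(-6, A(-4, 1)) = 1/1 = 1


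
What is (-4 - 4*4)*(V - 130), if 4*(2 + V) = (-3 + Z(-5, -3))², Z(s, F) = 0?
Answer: 2595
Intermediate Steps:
V = ¼ (V = -2 + (-3 + 0)²/4 = -2 + (¼)*(-3)² = -2 + (¼)*9 = -2 + 9/4 = ¼ ≈ 0.25000)
(-4 - 4*4)*(V - 130) = (-4 - 4*4)*(¼ - 130) = (-4 - 16)*(-519/4) = -20*(-519/4) = 2595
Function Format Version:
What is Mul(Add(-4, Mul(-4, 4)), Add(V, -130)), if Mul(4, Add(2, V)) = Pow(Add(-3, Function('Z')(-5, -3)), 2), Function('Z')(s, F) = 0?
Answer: 2595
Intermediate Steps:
V = Rational(1, 4) (V = Add(-2, Mul(Rational(1, 4), Pow(Add(-3, 0), 2))) = Add(-2, Mul(Rational(1, 4), Pow(-3, 2))) = Add(-2, Mul(Rational(1, 4), 9)) = Add(-2, Rational(9, 4)) = Rational(1, 4) ≈ 0.25000)
Mul(Add(-4, Mul(-4, 4)), Add(V, -130)) = Mul(Add(-4, Mul(-4, 4)), Add(Rational(1, 4), -130)) = Mul(Add(-4, -16), Rational(-519, 4)) = Mul(-20, Rational(-519, 4)) = 2595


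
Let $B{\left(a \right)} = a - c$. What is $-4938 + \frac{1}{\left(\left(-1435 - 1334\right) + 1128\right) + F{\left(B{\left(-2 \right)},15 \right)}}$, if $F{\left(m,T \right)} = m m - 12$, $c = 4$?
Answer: $- \frac{7984747}{1617} \approx -4938.0$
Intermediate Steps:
$B{\left(a \right)} = -4 + a$ ($B{\left(a \right)} = a - 4 = -4 + a$)
$F{\left(m,T \right)} = -12 + m^{2}$ ($F{\left(m,T \right)} = m^{2} - 12 = -12 + m^{2}$)
$-4938 + \frac{1}{\left(\left(-1435 - 1334\right) + 1128\right) + F{\left(B{\left(-2 \right)},15 \right)}} = -4938 + \frac{1}{\left(\left(-1435 - 1334\right) + 1128\right) - \left(12 - \left(-4 - 2\right)^{2}\right)} = -4938 + \frac{1}{\left(-2769 + 1128\right) - \left(12 - \left(-6\right)^{2}\right)} = -4938 + \frac{1}{-1641 + \left(-12 + 36\right)} = -4938 + \frac{1}{-1641 + 24} = -4938 + \frac{1}{-1617} = -4938 - \frac{1}{1617} = - \frac{7984747}{1617}$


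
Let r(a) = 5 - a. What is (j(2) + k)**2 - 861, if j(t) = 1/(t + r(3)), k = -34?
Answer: 4449/16 ≈ 278.06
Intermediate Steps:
j(t) = 1/(2 + t) (j(t) = 1/(t + (5 - 1*3)) = 1/(t + (5 - 3)) = 1/(t + 2) = 1/(2 + t))
(j(2) + k)**2 - 861 = (1/(2 + 2) - 34)**2 - 861 = (1/4 - 34)**2 - 861 = (-135/4)**2 - 861 = 18225/16 - 861 = 4449/16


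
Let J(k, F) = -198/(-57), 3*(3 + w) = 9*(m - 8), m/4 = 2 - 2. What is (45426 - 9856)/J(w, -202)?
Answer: 337915/33 ≈ 10240.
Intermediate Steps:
m = 0 (m = 4*(2 - 2) = 4*0 = 0)
w = -27 (w = -3 + (9*(0 - 8))/3 = -3 + (9*(-8))/3 = -3 + (⅓)*(-72) = -3 - 24 = -27)
J(k, F) = 66/19 (J(k, F) = -198*(-1/57) = 66/19)
(45426 - 9856)/J(w, -202) = (45426 - 9856)/(66/19) = 35570*(19/66) = 337915/33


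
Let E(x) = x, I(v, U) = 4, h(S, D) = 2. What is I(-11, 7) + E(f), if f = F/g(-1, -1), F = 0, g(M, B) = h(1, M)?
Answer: 4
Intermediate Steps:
g(M, B) = 2
f = 0 (f = 0/2 = 0*(½) = 0)
I(-11, 7) + E(f) = 4 + 0 = 4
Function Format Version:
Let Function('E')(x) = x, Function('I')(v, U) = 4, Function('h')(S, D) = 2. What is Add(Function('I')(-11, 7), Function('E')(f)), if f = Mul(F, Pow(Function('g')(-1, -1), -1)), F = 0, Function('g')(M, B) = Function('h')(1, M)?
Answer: 4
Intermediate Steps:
Function('g')(M, B) = 2
f = 0 (f = Mul(0, Pow(2, -1)) = Mul(0, Rational(1, 2)) = 0)
Add(Function('I')(-11, 7), Function('E')(f)) = Add(4, 0) = 4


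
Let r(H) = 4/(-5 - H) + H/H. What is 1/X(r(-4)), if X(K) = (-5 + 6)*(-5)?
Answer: -⅕ ≈ -0.20000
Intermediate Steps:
r(H) = 1 + 4/(-5 - H) (r(H) = 4/(-5 - H) + 1 = 1 + 4/(-5 - H))
X(K) = -5 (X(K) = 1*(-5) = -5)
1/X(r(-4)) = 1/(-5) = -⅕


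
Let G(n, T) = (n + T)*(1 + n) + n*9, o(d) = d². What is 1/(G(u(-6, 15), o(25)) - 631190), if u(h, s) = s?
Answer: -1/620815 ≈ -1.6108e-6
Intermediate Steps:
G(n, T) = 9*n + (1 + n)*(T + n) (G(n, T) = (T + n)*(1 + n) + 9*n = (1 + n)*(T + n) + 9*n = 9*n + (1 + n)*(T + n))
1/(G(u(-6, 15), o(25)) - 631190) = 1/((25² + 15² + 10*15 + 25²*15) - 631190) = 1/((625 + 225 + 150 + 625*15) - 631190) = 1/((625 + 225 + 150 + 9375) - 631190) = 1/(10375 - 631190) = 1/(-620815) = -1/620815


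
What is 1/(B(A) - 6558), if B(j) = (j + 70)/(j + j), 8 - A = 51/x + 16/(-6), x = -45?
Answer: -118/773435 ≈ -0.00015257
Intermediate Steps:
A = 59/5 (A = 8 - (51/(-45) + 16/(-6)) = 8 - (51*(-1/45) + 16*(-1/6)) = 8 - (-17/15 - 8/3) = 8 - 1*(-19/5) = 8 + 19/5 = 59/5 ≈ 11.800)
B(j) = (70 + j)/(2*j) (B(j) = (70 + j)/((2*j)) = (70 + j)*(1/(2*j)) = (70 + j)/(2*j))
1/(B(A) - 6558) = 1/((70 + 59/5)/(2*(59/5)) - 6558) = 1/((1/2)*(5/59)*(409/5) - 6558) = 1/(409/118 - 6558) = 1/(-773435/118) = -118/773435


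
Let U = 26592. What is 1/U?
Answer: 1/26592 ≈ 3.7605e-5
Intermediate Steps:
1/U = 1/26592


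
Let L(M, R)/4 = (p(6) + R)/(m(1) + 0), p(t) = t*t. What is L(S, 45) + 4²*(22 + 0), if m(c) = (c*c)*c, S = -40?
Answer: 676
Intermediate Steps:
m(c) = c³ (m(c) = c²*c = c³)
p(t) = t²
L(M, R) = 144 + 4*R (L(M, R) = 4*((6² + R)/(1³ + 0)) = 4*((36 + R)/(1 + 0)) = 4*((36 + R)/1) = 4*((36 + R)*1) = 4*(36 + R) = 144 + 4*R)
L(S, 45) + 4²*(22 + 0) = (144 + 4*45) + 4²*(22 + 0) = (144 + 180) + 16*22 = 324 + 352 = 676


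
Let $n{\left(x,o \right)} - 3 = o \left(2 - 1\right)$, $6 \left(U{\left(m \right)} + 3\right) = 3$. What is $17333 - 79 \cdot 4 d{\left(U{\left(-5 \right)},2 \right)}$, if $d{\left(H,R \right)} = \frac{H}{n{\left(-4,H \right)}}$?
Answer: $18913$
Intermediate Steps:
$U{\left(m \right)} = - \frac{5}{2}$ ($U{\left(m \right)} = -3 + \frac{1}{6} \cdot 3 = -3 + \frac{1}{2} = - \frac{5}{2}$)
$n{\left(x,o \right)} = 3 + o$ ($n{\left(x,o \right)} = 3 + o \left(2 - 1\right) = 3 + o 1 = 3 + o$)
$d{\left(H,R \right)} = \frac{H}{3 + H}$
$17333 - 79 \cdot 4 d{\left(U{\left(-5 \right)},2 \right)} = 17333 - 79 \cdot 4 \left(- \frac{5}{2 \left(3 - \frac{5}{2}\right)}\right) = 17333 - 316 \left(- \frac{5 \frac{1}{\frac{1}{2}}}{2}\right) = 17333 - 316 \left(\left(- \frac{5}{2}\right) 2\right) = 17333 - 316 \left(-5\right) = 17333 - -1580 = 17333 + 1580 = 18913$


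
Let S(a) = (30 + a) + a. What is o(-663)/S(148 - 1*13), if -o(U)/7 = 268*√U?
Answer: -469*I*√663/75 ≈ -161.02*I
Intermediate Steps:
S(a) = 30 + 2*a
o(U) = -1876*√U
o(-663)/S(148 - 1*13) = (-1876*I*√663)/(30 + 2*(148 - 1*13)) = (-1876*I*√663)/(30 + 2*(148 - 13)) = (-1876*I*√663)/(30 + 2*135) = (-1876*I*√663)/(30 + 270) = -1876*I*√663/300 = -1876*I*√663*(1/300) = -469*I*√663/75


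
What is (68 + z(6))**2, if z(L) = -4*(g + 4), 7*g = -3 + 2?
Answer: 135424/49 ≈ 2763.8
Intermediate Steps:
g = -1/7 (g = (-3 + 2)/7 = (1/7)*(-1) = -1/7 ≈ -0.14286)
z(L) = -108/7 (z(L) = -4*(-1/7 + 4) = -4*27/7 = -108/7)
(68 + z(6))**2 = (68 - 108/7)**2 = (368/7)**2 = 135424/49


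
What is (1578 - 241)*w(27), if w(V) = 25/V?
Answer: 33425/27 ≈ 1238.0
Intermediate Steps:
(1578 - 241)*w(27) = (1578 - 241)*(25/27) = 1337*(25*(1/27)) = 1337*(25/27) = 33425/27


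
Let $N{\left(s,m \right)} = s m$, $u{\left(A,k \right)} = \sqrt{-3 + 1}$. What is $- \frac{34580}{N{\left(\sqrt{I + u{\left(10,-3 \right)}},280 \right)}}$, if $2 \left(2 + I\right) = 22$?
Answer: $- \frac{247}{2 \sqrt{9 + i \sqrt{2}}} \approx -40.792 + 3.1854 i$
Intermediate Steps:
$I = 9$ ($I = -2 + \frac{1}{2} \cdot 22 = -2 + 11 = 9$)
$u{\left(A,k \right)} = i \sqrt{2}$ ($u{\left(A,k \right)} = \sqrt{-2} = i \sqrt{2}$)
$N{\left(s,m \right)} = m s$
$- \frac{34580}{N{\left(\sqrt{I + u{\left(10,-3 \right)}},280 \right)}} = - \frac{34580}{280 \sqrt{9 + i \sqrt{2}}} = - 34580 \frac{1}{280 \sqrt{9 + i \sqrt{2}}} = - \frac{247}{2 \sqrt{9 + i \sqrt{2}}}$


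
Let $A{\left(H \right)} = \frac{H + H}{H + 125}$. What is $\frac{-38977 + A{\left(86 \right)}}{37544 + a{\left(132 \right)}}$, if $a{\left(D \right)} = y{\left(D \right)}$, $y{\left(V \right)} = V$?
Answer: $- \frac{8223975}{7949636} \approx -1.0345$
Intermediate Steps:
$a{\left(D \right)} = D$
$A{\left(H \right)} = \frac{2 H}{125 + H}$
$\frac{-38977 + A{\left(86 \right)}}{37544 + a{\left(132 \right)}} = \frac{-38977 + 2 \cdot 86 \frac{1}{125 + 86}}{37544 + 132} = \frac{-38977 + 2 \cdot 86 \cdot \frac{1}{211}}{37676} = \left(-38977 + 2 \cdot 86 \cdot \frac{1}{211}\right) \frac{1}{37676} = \left(-38977 + \frac{172}{211}\right) \frac{1}{37676} = \left(- \frac{8223975}{211}\right) \frac{1}{37676} = - \frac{8223975}{7949636}$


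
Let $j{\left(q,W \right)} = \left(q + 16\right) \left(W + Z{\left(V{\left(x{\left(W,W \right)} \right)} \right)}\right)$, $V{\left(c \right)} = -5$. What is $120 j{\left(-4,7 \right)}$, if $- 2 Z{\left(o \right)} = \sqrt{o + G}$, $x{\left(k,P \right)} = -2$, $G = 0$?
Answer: $10080 - 720 i \sqrt{5} \approx 10080.0 - 1610.0 i$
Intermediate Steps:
$Z{\left(o \right)} = - \frac{\sqrt{o}}{2}$ ($Z{\left(o \right)} = - \frac{\sqrt{o + 0}}{2} = - \frac{\sqrt{o}}{2}$)
$j{\left(q,W \right)} = \left(16 + q\right) \left(W - \frac{i \sqrt{5}}{2}\right)$ ($j{\left(q,W \right)} = \left(q + 16\right) \left(W - \frac{\sqrt{-5}}{2}\right) = \left(16 + q\right) \left(W - \frac{i \sqrt{5}}{2}\right)$)
$120 j{\left(-4,7 \right)} = 120 \left(16 \cdot 7 + 7 \left(-4\right) - 8 i \sqrt{5} - \frac{1}{2} i \left(-4\right) \sqrt{5}\right) = 120 \left(112 - 28 - 8 i \sqrt{5} + 2 i \sqrt{5}\right) = 120 \left(84 - 6 i \sqrt{5}\right) = 10080 - 720 i \sqrt{5}$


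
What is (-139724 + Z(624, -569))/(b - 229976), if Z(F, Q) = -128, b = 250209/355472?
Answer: 49713470144/81749778463 ≈ 0.60812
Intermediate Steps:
b = 250209/355472 (b = 250209*(1/355472) = 250209/355472 ≈ 0.70388)
(-139724 + Z(624, -569))/(b - 229976) = (-139724 - 128)/(250209/355472 - 229976) = -139852/(-81749778463/355472) = -139852*(-355472/81749778463) = 49713470144/81749778463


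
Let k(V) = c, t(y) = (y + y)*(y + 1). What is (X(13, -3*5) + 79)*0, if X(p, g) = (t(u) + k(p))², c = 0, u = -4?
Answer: 0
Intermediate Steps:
t(y) = 2*y*(1 + y) (t(y) = (2*y)*(1 + y) = 2*y*(1 + y))
k(V) = 0
X(p, g) = 576 (X(p, g) = (2*(-4)*(1 - 4) + 0)² = (2*(-4)*(-3) + 0)² = (24 + 0)² = 24² = 576)
(X(13, -3*5) + 79)*0 = (576 + 79)*0 = 655*0 = 0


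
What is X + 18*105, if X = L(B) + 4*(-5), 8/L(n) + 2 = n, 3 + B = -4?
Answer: 16822/9 ≈ 1869.1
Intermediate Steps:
B = -7 (B = -3 - 4 = -7)
L(n) = 8/(-2 + n)
X = -188/9 (X = 8/(-2 - 7) + 4*(-5) = 8/(-9) - 20 = 8*(-⅑) - 20 = -8/9 - 20 = -188/9 ≈ -20.889)
X + 18*105 = -188/9 + 18*105 = -188/9 + 1890 = 16822/9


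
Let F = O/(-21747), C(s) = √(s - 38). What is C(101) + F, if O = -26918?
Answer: 26918/21747 + 3*√7 ≈ 9.1750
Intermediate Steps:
C(s) = √(-38 + s)
F = 26918/21747 (F = -26918/(-21747) = -26918*(-1/21747) = 26918/21747 ≈ 1.2378)
C(101) + F = √(-38 + 101) + 26918/21747 = √63 + 26918/21747 = 3*√7 + 26918/21747 = 26918/21747 + 3*√7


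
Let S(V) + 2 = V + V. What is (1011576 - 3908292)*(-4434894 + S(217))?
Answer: 12845377026792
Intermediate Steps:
S(V) = -2 + 2*V (S(V) = -2 + (V + V) = -2 + 2*V)
(1011576 - 3908292)*(-4434894 + S(217)) = (1011576 - 3908292)*(-4434894 + (-2 + 2*217)) = -2896716*(-4434894 + (-2 + 434)) = -2896716*(-4434894 + 432) = -2896716*(-4434462) = 12845377026792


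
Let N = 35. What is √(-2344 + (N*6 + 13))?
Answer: I*√2121 ≈ 46.054*I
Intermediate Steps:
√(-2344 + (N*6 + 13)) = √(-2344 + (35*6 + 13)) = √(-2344 + (210 + 13)) = √(-2344 + 223) = √(-2121) = I*√2121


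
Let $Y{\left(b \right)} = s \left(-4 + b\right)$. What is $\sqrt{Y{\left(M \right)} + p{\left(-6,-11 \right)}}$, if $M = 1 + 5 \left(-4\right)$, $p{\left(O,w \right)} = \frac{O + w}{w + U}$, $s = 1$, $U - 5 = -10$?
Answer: $\frac{3 i \sqrt{39}}{4} \approx 4.6837 i$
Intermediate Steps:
$U = -5$ ($U = 5 - 10 = -5$)
$p{\left(O,w \right)} = \frac{O + w}{-5 + w}$ ($p{\left(O,w \right)} = \frac{O + w}{w - 5} = \frac{O + w}{-5 + w}$)
$M = -19$ ($M = 1 - 20 = -19$)
$Y{\left(b \right)} = -4 + b$ ($Y{\left(b \right)} = 1 \left(-4 + b\right) = -4 + b$)
$\sqrt{Y{\left(M \right)} + p{\left(-6,-11 \right)}} = \sqrt{\left(-4 - 19\right) + \frac{-6 - 11}{-5 - 11}} = \sqrt{-23 + \frac{1}{-16} \left(-17\right)} = \sqrt{-23 - - \frac{17}{16}} = \sqrt{-23 + \frac{17}{16}} = \sqrt{- \frac{351}{16}} = \frac{3 i \sqrt{39}}{4}$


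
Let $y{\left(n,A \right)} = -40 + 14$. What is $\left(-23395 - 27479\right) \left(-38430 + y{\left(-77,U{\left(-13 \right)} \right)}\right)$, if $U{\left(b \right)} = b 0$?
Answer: $1956410544$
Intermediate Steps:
$U{\left(b \right)} = 0$
$y{\left(n,A \right)} = -26$
$\left(-23395 - 27479\right) \left(-38430 + y{\left(-77,U{\left(-13 \right)} \right)}\right) = \left(-23395 - 27479\right) \left(-38430 - 26\right) = \left(-50874\right) \left(-38456\right) = 1956410544$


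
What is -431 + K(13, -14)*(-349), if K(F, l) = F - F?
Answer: -431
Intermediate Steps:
K(F, l) = 0
-431 + K(13, -14)*(-349) = -431 + 0*(-349) = -431 + 0 = -431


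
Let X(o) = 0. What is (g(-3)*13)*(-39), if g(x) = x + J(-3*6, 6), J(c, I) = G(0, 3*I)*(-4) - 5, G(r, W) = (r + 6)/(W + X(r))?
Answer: 4732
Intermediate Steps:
G(r, W) = (6 + r)/W (G(r, W) = (r + 6)/(W + 0) = (6 + r)/W)
J(c, I) = -5 - 8/I (J(c, I) = ((6 + 0)/((3*I)))*(-4) - 5 = ((1/(3*I))*6)*(-4) - 5 = (2/I)*(-4) - 5 = -8/I - 5 = -5 - 8/I)
g(x) = -19/3 + x (g(x) = x + (-5 - 8/6) = x + (-5 - 8*1/6) = x + (-5 - 4/3) = x - 19/3 = -19/3 + x)
(g(-3)*13)*(-39) = ((-19/3 - 3)*13)*(-39) = -28/3*13*(-39) = -364/3*(-39) = 4732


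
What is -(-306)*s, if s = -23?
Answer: -7038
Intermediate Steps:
-(-306)*s = -(-306)*(-23) = -1*7038 = -7038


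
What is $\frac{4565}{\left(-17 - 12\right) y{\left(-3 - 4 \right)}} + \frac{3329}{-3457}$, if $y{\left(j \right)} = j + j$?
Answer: $\frac{14429631}{1403542} \approx 10.281$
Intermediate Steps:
$y{\left(j \right)} = 2 j$
$\frac{4565}{\left(-17 - 12\right) y{\left(-3 - 4 \right)}} + \frac{3329}{-3457} = \frac{4565}{\left(-17 - 12\right) 2 \left(-3 - 4\right)} + \frac{3329}{-3457} = \frac{4565}{\left(-29\right) 2 \left(-7\right)} + 3329 \left(- \frac{1}{3457}\right) = \frac{4565}{\left(-29\right) \left(-14\right)} - \frac{3329}{3457} = \frac{4565}{406} - \frac{3329}{3457} = \frac{14429631}{1403542}$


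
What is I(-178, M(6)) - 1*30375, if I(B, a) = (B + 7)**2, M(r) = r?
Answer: -1134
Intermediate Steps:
I(B, a) = (7 + B)**2
I(-178, M(6)) - 1*30375 = (7 - 178)**2 - 1*30375 = (-171)**2 - 30375 = 29241 - 30375 = -1134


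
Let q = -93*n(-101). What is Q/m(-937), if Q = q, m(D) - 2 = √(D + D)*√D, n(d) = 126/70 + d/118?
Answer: 51801/518000530 + 48537537*√2/1036001060 ≈ 0.066357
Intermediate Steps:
n(d) = 9/5 + d/118 (n(d) = 126*(1/70) + d*(1/118) = 9/5 + d/118)
m(D) = 2 + D*√2 (m(D) = 2 + √(D + D)*√D = 2 + √(2*D)*√D = 2 + (√2*√D)*√D = 2 + D*√2)
q = -51801/590 (q = -93*(9/5 + (1/118)*(-101)) = -93*(9/5 - 101/118) = -93*557/590 = -51801/590 ≈ -87.798)
Q = -51801/590 ≈ -87.798
Q/m(-937) = -51801/(590*(2 - 937*√2))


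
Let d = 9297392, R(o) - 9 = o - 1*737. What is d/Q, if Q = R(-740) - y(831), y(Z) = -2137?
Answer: 9297392/669 ≈ 13897.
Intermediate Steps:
R(o) = -728 + o (R(o) = 9 + (o - 1*737) = 9 + (o - 737) = 9 + (-737 + o) = -728 + o)
Q = 669 (Q = (-728 - 740) - 1*(-2137) = -1468 + 2137 = 669)
d/Q = 9297392/669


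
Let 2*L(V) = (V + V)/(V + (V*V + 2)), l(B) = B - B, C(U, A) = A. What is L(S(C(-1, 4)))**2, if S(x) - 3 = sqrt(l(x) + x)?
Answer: 25/1024 ≈ 0.024414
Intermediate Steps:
l(B) = 0
S(x) = 3 + sqrt(x) (S(x) = 3 + sqrt(0 + x) = 3 + sqrt(x))
L(V) = V/(2 + V + V**2) (L(V) = ((V + V)/(V + (V*V + 2)))/2 = ((2*V)/(V + (V**2 + 2)))/2 = ((2*V)/(V + (2 + V**2)))/2 = ((2*V)/(2 + V + V**2))/2 = (2*V/(2 + V + V**2))/2 = V/(2 + V + V**2))
L(S(C(-1, 4)))**2 = ((3 + sqrt(4))/(2 + (3 + sqrt(4)) + (3 + sqrt(4))**2))**2 = ((3 + 2)/(2 + (3 + 2) + (3 + 2)**2))**2 = (5/(2 + 5 + 5**2))**2 = (5/(2 + 5 + 25))**2 = (5/32)**2 = 25/1024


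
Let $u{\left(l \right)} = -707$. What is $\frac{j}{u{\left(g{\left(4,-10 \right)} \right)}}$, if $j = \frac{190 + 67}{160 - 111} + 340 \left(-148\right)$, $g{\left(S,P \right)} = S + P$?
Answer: $\frac{2465423}{34643} \approx 71.167$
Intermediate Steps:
$g{\left(S,P \right)} = P + S$
$j = - \frac{2465423}{49}$ ($j = \frac{257}{49} - 50320 = - \frac{2465423}{49} \approx -50315.0$)
$\frac{j}{u{\left(g{\left(4,-10 \right)} \right)}} = - \frac{2465423}{49 \left(-707\right)} = \left(- \frac{2465423}{49}\right) \left(- \frac{1}{707}\right) = \frac{2465423}{34643}$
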